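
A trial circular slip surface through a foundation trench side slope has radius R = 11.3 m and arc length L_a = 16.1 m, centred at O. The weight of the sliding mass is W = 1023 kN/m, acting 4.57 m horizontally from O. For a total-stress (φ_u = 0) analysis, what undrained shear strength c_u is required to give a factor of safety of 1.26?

c_u = 32.4 kPa

FS = c_u·L_a·R / (W·d), so c_u = FS·W·d / (L_a·R).
c_u = 1.26·1023·4.57 / (16.10·11.3) = 5890.6 / 181.93 = 32.38 kPa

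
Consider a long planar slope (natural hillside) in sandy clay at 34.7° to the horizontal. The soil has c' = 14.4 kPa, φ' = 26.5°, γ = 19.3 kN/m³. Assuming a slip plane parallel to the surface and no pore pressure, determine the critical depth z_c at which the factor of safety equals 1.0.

z_c = 5.69 m

Setting FS = 1.00 in FS = [c' + γz cos²β tanφ'] / [γz sinβ cosβ] and solving for z:
z = c' / [γ cosβ (FS·sinβ − cosβ·tanφ')]
  = 14.4 / [19.3·cos34.7°·(1.00·sin34.7° − cos34.7°·tan26.5°)]
  = 14.4 / [19.3·0.8221·(1.00·0.5693 − 0.8221·0.4986)]
  = 14.4 / 2.5288 = 5.694 m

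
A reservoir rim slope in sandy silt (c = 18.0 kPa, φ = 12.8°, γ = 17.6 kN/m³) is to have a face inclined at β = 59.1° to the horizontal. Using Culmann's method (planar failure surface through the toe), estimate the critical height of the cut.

Culmann's analysis gives the critical failure plane at α_cr = (β + φ)/2 = (59.1 + 12.8)/2 = 36.0°, and the critical height
H_c = (4c/γ) · sinβ cosφ / [1 − cos(β − φ)]
    = (4·18.0/17.6) · sin59.1°·cos12.8° / [1 − cos(46.3°)]
    = 4.091 · 0.8581·0.9751 / [1 − 0.6909]
    = 4.091 · 0.8367 / 0.3091
    = 11.07 m

H_c = 11.07 m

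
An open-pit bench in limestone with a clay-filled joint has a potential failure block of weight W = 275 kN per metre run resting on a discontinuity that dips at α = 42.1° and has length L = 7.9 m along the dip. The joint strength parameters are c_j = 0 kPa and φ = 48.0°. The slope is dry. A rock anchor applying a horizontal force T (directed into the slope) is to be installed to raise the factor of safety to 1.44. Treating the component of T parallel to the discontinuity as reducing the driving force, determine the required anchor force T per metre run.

T = 21 kN/m

Resolving forces along and normal to the sliding plane, with the horizontal anchor force T adding T·sinα to the effective normal force and T·cosα acting up the plane against the driving force:
FS = [c_jL + (W cosα + T sinα) tanφ] / [W sinα − T cosα]
Without the anchor: N' = 204.0 kN/m, driving T_d = 184.4 kN/m, resisting R = 0·7.9 + 204.0·tan48.0° = 226.6 kN/m, FS = 1.23.
Setting FS = 1.44 and solving for T:
1.44·(184.4 − T cos42.1°) = 226.6 + T sin42.1°·tan48.0°
T·(sin42.1°·tan48.0° + 1.44·cos42.1°) = 1.44·184.4 − 226.6
T·(0.6704·1.1106 + 1.44·0.7420) = 265.5 − 226.6 = 38.9
T·1.8130 = 38.9
T = 21.4 kN/m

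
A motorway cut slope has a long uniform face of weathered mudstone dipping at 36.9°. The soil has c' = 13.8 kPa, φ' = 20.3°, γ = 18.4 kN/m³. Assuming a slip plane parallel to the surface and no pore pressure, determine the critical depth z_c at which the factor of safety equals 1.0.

z_c = 3.08 m

Setting FS = 1.00 in FS = [c' + γz cos²β tanφ'] / [γz sinβ cosβ] and solving for z:
z = c' / [γ cosβ (FS·sinβ − cosβ·tanφ')]
  = 13.8 / [18.4·cos36.9°·(1.00·sin36.9° − cos36.9°·tan20.3°)]
  = 13.8 / [18.4·0.7997·(1.00·0.6004 − 0.7997·0.3699)]
  = 13.8 / 4.4821 = 3.079 m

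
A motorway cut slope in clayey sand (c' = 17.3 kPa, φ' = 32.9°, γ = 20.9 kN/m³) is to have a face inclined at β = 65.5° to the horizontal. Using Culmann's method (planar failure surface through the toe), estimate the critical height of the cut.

H_c = 16.06 m

Culmann's analysis gives the critical failure plane at α_cr = (β + φ')/2 = (65.5 + 32.9)/2 = 49.2°, and the critical height
H_c = (4c'/γ) · sinβ cosφ' / [1 − cos(β − φ')]
    = (4·17.3/20.9) · sin65.5°·cos32.9° / [1 − cos(32.6°)]
    = 3.311 · 0.9100·0.8396 / [1 − 0.8425]
    = 3.311 · 0.7640 / 0.1575
    = 16.06 m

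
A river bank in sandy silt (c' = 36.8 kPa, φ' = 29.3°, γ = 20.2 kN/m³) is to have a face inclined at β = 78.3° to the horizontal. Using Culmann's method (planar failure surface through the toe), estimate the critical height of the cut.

H_c = 18.09 m

Culmann's analysis gives the critical failure plane at α_cr = (β + φ')/2 = (78.3 + 29.3)/2 = 53.8°, and the critical height
H_c = (4c'/γ) · sinβ cosφ' / [1 − cos(β − φ')]
    = (4·36.8/20.2) · sin78.3°·cos29.3° / [1 − cos(49.0°)]
    = 7.287 · 0.9792·0.8721 / [1 − 0.6561]
    = 7.287 · 0.8540 / 0.3439
    = 18.09 m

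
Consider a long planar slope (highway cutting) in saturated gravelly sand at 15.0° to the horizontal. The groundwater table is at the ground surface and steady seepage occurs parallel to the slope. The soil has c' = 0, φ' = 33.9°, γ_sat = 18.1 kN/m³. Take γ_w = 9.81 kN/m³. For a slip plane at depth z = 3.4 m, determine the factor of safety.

FS = 1.15

With seepage parallel to the slope and the water table at the surface, the effective normal stress on the slip plane uses the buoyant unit weight γ' = γ_sat − γ_w while the driving shear stress uses γ_sat:
FS = [c' + γ' z cos²β tanφ'] / [γ_sat z sinβ cosβ]
(For c' = 0 this reduces to FS = (γ'/γ_sat)·tanφ'/tanβ.)
γ' = 18.1 − 9.81 = 8.29 kN/m³
Numerator = 0.0 + 8.29·3.4·cos²15.0°·tan33.9° = 0.0 + 8.29·3.4·0.9330·0.6720 = 17.671 kPa
Denominator = 18.1·3.4·sin15.0°·cos15.0° = 18.1·3.4·0.2588·0.9659 = 15.385 kPa
FS = 17.671 / 15.385 = 1.149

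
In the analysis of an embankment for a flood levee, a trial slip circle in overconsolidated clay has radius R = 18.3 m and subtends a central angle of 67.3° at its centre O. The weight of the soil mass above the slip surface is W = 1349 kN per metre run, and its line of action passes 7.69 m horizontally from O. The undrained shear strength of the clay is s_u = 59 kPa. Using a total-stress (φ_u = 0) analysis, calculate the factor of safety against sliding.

FS = 2.24

Taking moments about the centre O, the resisting moment is provided by the undrained shear strength acting along the arc:
Arc length L_a = R·θ = 18.3·(67.3°·π/180) = 18.3·1.1746 = 21.50 m
M_R = s_u·L_a·R = 59·21.50·18.3 = 23208.5 kN·m/m
M_D = W·d = 1349·7.69 = 10373.8 kN·m/m
FS = M_R / M_D = 23208.5 / 10373.8 = 2.237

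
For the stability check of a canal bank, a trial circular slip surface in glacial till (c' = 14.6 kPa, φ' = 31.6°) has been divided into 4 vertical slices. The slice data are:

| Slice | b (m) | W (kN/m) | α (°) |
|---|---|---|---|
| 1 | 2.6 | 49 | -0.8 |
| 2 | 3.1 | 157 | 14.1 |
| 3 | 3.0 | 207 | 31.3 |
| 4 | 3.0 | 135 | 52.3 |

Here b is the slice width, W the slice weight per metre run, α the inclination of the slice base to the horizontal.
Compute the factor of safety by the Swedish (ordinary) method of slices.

Ordinary method of slices: FS = Σ[c'·Δl_i + (W_i cosα_i)·tanφ'] / Σ W_i sinα_i, with Δl_i = b_i / cosα_i.
Slice 1: Δl = 2.6/cos(-0.8°) = 2.600 m; N'_1 = 49·cos(-0.8°) = 49.0; c'Δl = 37.96; W sinα = -0.7
Slice 2: Δl = 3.1/cos14.1° = 3.196 m; N'_2 = 157·cos14.1° = 152.3; c'Δl = 46.67; W sinα = 38.2
Slice 3: Δl = 3.0/cos31.3° = 3.511 m; N'_3 = 207·cos31.3° = 176.9; c'Δl = 51.26; W sinα = 107.5
Slice 4: Δl = 3.0/cos52.3° = 4.906 m; N'_4 = 135·cos52.3° = 82.6; c'Δl = 71.62; W sinα = 106.8
Σc'Δl = 207.5 kN/m; ΣN' = 460.7 kN/m; ΣW sinα = 251.9 kN/m
Resisting = 207.5 + 460.7·tan31.6° = 207.5 + 283.4 = 490.9 kN/m
FS = 490.9 / 251.9 = 1.949

FS = 1.95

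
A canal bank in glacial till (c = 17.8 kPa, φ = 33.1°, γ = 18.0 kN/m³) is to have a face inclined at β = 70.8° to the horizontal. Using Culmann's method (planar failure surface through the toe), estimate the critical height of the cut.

H_c = 14.99 m

Culmann's analysis gives the critical failure plane at α_cr = (β + φ)/2 = (70.8 + 33.1)/2 = 52.0°, and the critical height
H_c = (4c/γ) · sinβ cosφ / [1 − cos(β − φ)]
    = (4·17.8/18.0) · sin70.8°·cos33.1° / [1 − cos(37.7°)]
    = 3.956 · 0.9444·0.8377 / [1 − 0.7912]
    = 3.956 · 0.7911 / 0.2088
    = 14.99 m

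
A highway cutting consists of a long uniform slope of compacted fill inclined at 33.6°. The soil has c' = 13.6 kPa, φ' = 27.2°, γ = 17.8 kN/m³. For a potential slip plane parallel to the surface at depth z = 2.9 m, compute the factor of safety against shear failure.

For an infinite slope with a slip plane parallel to the surface (no pore pressure): FS = [c' + γz cos²β tanφ'] / [γz sinβ cosβ].
γz = 17.8·2.9 = 51.62 kN/m²
Numerator = 13.6 + 51.62·cos²33.6°·tan27.2° = 13.6 + 51.62·0.6938·0.5139 = 32.005 kPa
Denominator = 51.62·sin33.6°·cos33.6° = 51.62·0.5534·0.8329 = 23.793 kPa
FS = 32.005 / 23.793 = 1.345

FS = 1.35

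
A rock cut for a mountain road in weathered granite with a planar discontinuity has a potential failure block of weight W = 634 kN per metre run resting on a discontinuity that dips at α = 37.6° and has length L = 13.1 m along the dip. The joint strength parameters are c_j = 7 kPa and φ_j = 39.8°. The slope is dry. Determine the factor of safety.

Resolving the block weight along and normal to the plane and applying the Mohr–Coulomb strength on the joint:
N' = W cosα = 634·cos37.6° = 502.3 kN/m
Driving force T = W sinα = 634·sin37.6° = 386.8 kN/m
Resisting force R = c_j·L + N'·tanφ_j = 7·13.1 + 502.3·tan39.8° = 91.7 + 418.5 = 510.2 kN/m
FS = R / T = 510.2 / 386.8 = 1.319

FS = 1.32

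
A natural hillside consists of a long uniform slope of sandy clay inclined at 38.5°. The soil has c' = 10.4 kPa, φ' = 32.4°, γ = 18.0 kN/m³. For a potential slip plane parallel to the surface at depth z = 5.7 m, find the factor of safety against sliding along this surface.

For an infinite slope with a slip plane parallel to the surface (no pore pressure): FS = [c' + γz cos²β tanφ'] / [γz sinβ cosβ].
γz = 18.0·5.7 = 102.60 kN/m²
Numerator = 10.4 + 102.60·cos²38.5°·tan32.4° = 10.4 + 102.60·0.6125·0.6346 = 50.279 kPa
Denominator = 102.60·sin38.5°·cos38.5° = 102.60·0.6225·0.7826 = 49.985 kPa
FS = 50.279 / 49.985 = 1.006

FS = 1.01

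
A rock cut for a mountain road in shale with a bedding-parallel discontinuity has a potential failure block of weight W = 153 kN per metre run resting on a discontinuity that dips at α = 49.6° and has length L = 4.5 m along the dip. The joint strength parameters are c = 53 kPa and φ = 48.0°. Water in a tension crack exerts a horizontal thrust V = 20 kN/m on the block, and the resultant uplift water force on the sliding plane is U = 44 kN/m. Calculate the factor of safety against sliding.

Resolving the block weight along and normal to the plane and applying the Mohr–Coulomb strength on the joint:
N' = W cosα − U − V sinα = 153·cos49.6° − 44 − 20·sin49.6° = 39.9 kN/m
Driving force T = W sinα + V cosα = 153·sin49.6° + 20·cos49.6° = 129.5 kN/m
Resisting force R = c·L + N'·tanφ = 53·4.5 + 39.9·tan48.0° = 238.5 + 44.3 = 282.8 kN/m
FS = R / T = 282.8 / 129.5 = 2.185

FS = 2.18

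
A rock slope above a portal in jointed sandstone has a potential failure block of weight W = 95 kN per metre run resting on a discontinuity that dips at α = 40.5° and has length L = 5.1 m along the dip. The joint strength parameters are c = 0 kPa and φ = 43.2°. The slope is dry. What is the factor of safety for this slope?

Resolving the block weight along and normal to the plane and applying the Mohr–Coulomb strength on the joint:
N' = W cosα = 95·cos40.5° = 72.2 kN/m
Driving force T = W sinα = 95·sin40.5° = 61.7 kN/m
Resisting force R = c·L + N'·tanφ = 0·5.1 + 72.2·tan43.2° = 0.0 + 67.8 = 67.8 kN/m
FS = R / T = 67.8 / 61.7 = 1.100

FS = 1.10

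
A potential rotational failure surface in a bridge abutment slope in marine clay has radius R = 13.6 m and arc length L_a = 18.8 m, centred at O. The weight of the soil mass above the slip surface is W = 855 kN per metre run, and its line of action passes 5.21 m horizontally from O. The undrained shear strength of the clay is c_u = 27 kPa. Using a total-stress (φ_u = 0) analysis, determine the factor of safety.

Taking moments about the centre O, the resisting moment is provided by the undrained shear strength acting along the arc:
M_R = c_u·L_a·R = 27·18.80·13.6 = 6903.4 kN·m/m
M_D = W·d = 855·5.21 = 4454.6 kN·m/m
FS = M_R / M_D = 6903.4 / 4454.6 = 1.550

FS = 1.55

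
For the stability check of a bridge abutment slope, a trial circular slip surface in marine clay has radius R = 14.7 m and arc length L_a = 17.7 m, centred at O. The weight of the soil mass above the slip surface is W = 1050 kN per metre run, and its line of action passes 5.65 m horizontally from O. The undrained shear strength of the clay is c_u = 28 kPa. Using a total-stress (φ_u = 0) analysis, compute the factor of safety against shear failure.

FS = 1.23

Taking moments about the centre O, the resisting moment is provided by the undrained shear strength acting along the arc:
M_R = c_u·L_a·R = 28·17.70·14.7 = 7285.3 kN·m/m
M_D = W·d = 1050·5.65 = 5932.5 kN·m/m
FS = M_R / M_D = 7285.3 / 5932.5 = 1.228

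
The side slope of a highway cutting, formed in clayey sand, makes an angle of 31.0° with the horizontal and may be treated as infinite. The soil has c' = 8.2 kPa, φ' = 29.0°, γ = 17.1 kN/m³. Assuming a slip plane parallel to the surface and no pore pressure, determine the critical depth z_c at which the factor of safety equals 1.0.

Setting FS = 1.00 in FS = [c' + γz cos²β tanφ'] / [γz sinβ cosβ] and solving for z:
z = c' / [γ cosβ (FS·sinβ − cosβ·tanφ')]
  = 8.2 / [17.1·cos31.0°·(1.00·sin31.0° − cos31.0°·tan29.0°)]
  = 8.2 / [17.1·0.8572·(1.00·0.5150 − 0.8572·0.5543)]
  = 8.2 / 0.5849 = 14.020 m

z_c = 14.02 m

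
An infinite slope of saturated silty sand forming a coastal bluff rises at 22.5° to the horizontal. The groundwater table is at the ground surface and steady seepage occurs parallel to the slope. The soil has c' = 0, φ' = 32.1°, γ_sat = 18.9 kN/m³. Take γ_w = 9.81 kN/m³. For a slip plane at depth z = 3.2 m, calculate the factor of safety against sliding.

With seepage parallel to the slope and the water table at the surface, the effective normal stress on the slip plane uses the buoyant unit weight γ' = γ_sat − γ_w while the driving shear stress uses γ_sat:
FS = [c' + γ' z cos²β tanφ'] / [γ_sat z sinβ cosβ]
(For c' = 0 this reduces to FS = (γ'/γ_sat)·tanφ'/tanβ.)
γ' = 18.9 − 9.81 = 9.09 kN/m³
Numerator = 0.0 + 9.09·3.2·cos²22.5°·tan32.1° = 0.0 + 9.09·3.2·0.8536·0.6273 = 15.575 kPa
Denominator = 18.9·3.2·sin22.5°·cos22.5° = 18.9·3.2·0.3827·0.9239 = 21.383 kPa
FS = 15.575 / 21.383 = 0.728

FS = 0.73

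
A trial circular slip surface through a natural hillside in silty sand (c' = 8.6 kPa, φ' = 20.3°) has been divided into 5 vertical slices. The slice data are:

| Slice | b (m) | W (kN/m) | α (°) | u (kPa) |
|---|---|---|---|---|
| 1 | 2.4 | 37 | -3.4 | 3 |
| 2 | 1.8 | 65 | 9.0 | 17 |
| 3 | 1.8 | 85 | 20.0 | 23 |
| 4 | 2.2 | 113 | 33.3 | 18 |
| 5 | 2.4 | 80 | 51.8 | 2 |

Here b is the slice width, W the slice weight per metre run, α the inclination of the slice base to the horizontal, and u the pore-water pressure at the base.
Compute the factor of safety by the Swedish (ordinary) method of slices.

FS = 1.10

Ordinary method of slices: FS = Σ[c'·Δl_i + (W_i cosα_i − u_i·Δl_i)·tanφ'] / Σ W_i sinα_i, with Δl_i = b_i / cosα_i.
Slice 1: Δl = 2.4/cos(-3.4°) = 2.404 m; N'_1 = 37·cos(-3.4°) − 3·2.404 = 29.7; c'Δl = 20.68; W sinα = -2.2
Slice 2: Δl = 1.8/cos9.0° = 1.822 m; N'_2 = 65·cos9.0° − 17·1.822 = 33.2; c'Δl = 15.67; W sinα = 10.2
Slice 3: Δl = 1.8/cos20.0° = 1.916 m; N'_3 = 85·cos20.0° − 23·1.916 = 35.8; c'Δl = 16.47; W sinα = 29.1
Slice 4: Δl = 2.2/cos33.3° = 2.632 m; N'_4 = 113·cos33.3° − 18·2.632 = 47.1; c'Δl = 22.64; W sinα = 62.0
Slice 5: Δl = 2.4/cos51.8° = 3.881 m; N'_5 = 80·cos51.8° − 2·3.881 = 41.7; c'Δl = 33.38; W sinα = 62.9
Σc'Δl = 108.8 kN/m; ΣN' = 187.5 kN/m; ΣW sinα = 162.0 kN/m
Resisting = 108.8 + 187.5·tan20.3° = 108.8 + 69.4 = 178.2 kN/m
FS = 178.2 / 162.0 = 1.100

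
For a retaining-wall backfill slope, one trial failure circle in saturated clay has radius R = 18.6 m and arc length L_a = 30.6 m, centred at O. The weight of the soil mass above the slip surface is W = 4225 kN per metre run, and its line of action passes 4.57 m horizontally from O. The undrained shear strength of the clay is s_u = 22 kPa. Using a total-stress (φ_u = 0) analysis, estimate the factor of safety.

FS = 0.65

Taking moments about the centre O, the resisting moment is provided by the undrained shear strength acting along the arc:
M_R = s_u·L_a·R = 22·30.60·18.6 = 12521.5 kN·m/m
M_D = W·d = 4225·4.57 = 19308.2 kN·m/m
FS = M_R / M_D = 12521.5 / 19308.2 = 0.649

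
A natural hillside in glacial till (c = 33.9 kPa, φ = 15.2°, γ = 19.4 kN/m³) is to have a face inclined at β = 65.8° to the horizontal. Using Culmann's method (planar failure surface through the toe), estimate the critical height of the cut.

Culmann's analysis gives the critical failure plane at α_cr = (β + φ)/2 = (65.8 + 15.2)/2 = 40.5°, and the critical height
H_c = (4c/γ) · sinβ cosφ / [1 − cos(β − φ)]
    = (4·33.9/19.4) · sin65.8°·cos15.2° / [1 − cos(50.6°)]
    = 6.990 · 0.9121·0.9650 / [1 − 0.6347]
    = 6.990 · 0.8802 / 0.3653
    = 16.84 m

H_c = 16.84 m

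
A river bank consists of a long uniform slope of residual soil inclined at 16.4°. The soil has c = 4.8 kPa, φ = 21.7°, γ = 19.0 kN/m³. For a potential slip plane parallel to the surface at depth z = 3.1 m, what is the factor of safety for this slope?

FS = 1.65

For an infinite slope with a slip plane parallel to the surface (no pore pressure): FS = [c + γz cos²β tanφ] / [γz sinβ cosβ].
γz = 19.0·3.1 = 58.90 kN/m²
Numerator = 4.8 + 58.90·cos²16.4°·tan21.7° = 4.8 + 58.90·0.9203·0.3979 = 26.371 kPa
Denominator = 58.90·sin16.4°·cos16.4° = 58.90·0.2823·0.9593 = 15.953 kPa
FS = 26.371 / 15.953 = 1.653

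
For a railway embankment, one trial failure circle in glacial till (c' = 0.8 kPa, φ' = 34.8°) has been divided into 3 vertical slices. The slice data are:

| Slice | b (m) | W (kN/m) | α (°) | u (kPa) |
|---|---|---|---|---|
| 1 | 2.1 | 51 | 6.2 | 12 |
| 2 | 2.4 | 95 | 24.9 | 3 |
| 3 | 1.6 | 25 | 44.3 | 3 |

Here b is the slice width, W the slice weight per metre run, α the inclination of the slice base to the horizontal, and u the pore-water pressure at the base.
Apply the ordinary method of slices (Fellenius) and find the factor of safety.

Ordinary method of slices: FS = Σ[c'·Δl_i + (W_i cosα_i − u_i·Δl_i)·tanφ'] / Σ W_i sinα_i, with Δl_i = b_i / cosα_i.
Slice 1: Δl = 2.1/cos6.2° = 2.112 m; N'_1 = 51·cos6.2° − 12·2.112 = 25.4; c'Δl = 1.69; W sinα = 5.5
Slice 2: Δl = 2.4/cos24.9° = 2.646 m; N'_2 = 95·cos24.9° − 3·2.646 = 78.2; c'Δl = 2.12; W sinα = 40.0
Slice 3: Δl = 1.6/cos44.3° = 2.236 m; N'_3 = 25·cos44.3° − 3·2.236 = 11.2; c'Δl = 1.79; W sinα = 17.5
Σc'Δl = 5.6 kN/m; ΣN' = 114.8 kN/m; ΣW sinα = 63.0 kN/m
Resisting = 5.6 + 114.8·tan34.8° = 5.6 + 79.8 = 85.4 kN/m
FS = 85.4 / 63.0 = 1.356

FS = 1.36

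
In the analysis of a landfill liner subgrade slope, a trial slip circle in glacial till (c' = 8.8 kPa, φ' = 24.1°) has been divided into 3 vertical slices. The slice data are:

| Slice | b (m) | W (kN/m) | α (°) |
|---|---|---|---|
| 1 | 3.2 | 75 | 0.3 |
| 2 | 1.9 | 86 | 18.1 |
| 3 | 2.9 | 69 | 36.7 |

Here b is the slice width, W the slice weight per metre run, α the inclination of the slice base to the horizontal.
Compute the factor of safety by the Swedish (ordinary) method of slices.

FS = 2.52

Ordinary method of slices: FS = Σ[c'·Δl_i + (W_i cosα_i)·tanφ'] / Σ W_i sinα_i, with Δl_i = b_i / cosα_i.
Slice 1: Δl = 3.2/cos0.3° = 3.200 m; N'_1 = 75·cos0.3° = 75.0; c'Δl = 28.16; W sinα = 0.4
Slice 2: Δl = 1.9/cos18.1° = 1.999 m; N'_2 = 86·cos18.1° = 81.7; c'Δl = 17.59; W sinα = 26.7
Slice 3: Δl = 2.9/cos36.7° = 3.617 m; N'_3 = 69·cos36.7° = 55.3; c'Δl = 31.83; W sinα = 41.2
Σc'Δl = 77.6 kN/m; ΣN' = 212.1 kN/m; ΣW sinα = 68.3 kN/m
Resisting = 77.6 + 212.1·tan24.1° = 77.6 + 94.9 = 172.4 kN/m
FS = 172.4 / 68.3 = 2.523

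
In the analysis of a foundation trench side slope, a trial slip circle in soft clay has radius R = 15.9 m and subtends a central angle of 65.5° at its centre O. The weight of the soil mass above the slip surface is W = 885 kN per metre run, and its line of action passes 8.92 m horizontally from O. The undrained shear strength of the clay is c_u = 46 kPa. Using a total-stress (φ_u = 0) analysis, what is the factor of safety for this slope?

Taking moments about the centre O, the resisting moment is provided by the undrained shear strength acting along the arc:
Arc length L_a = R·θ = 15.9·(65.5°·π/180) = 15.9·1.1432 = 18.18 m
M_R = c_u·L_a·R = 46·18.18·15.9 = 13294.5 kN·m/m
M_D = W·d = 885·8.92 = 7894.2 kN·m/m
FS = M_R / M_D = 13294.5 / 7894.2 = 1.684

FS = 1.68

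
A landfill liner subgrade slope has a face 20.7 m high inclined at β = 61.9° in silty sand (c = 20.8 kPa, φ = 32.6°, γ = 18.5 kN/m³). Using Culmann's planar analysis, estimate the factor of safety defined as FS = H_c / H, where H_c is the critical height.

FS = 1.26

H_c = (4c/γ) · sinβ cosφ / [1 − cos(β − φ)]
    = (4·20.8/18.5) · sin61.9°·cos32.6° / [1 − cos29.3°]
    = 4.497 · 0.7431 / 0.1279 = 26.12 m
FS = H_c / H = 26.12 / 20.7 = 1.262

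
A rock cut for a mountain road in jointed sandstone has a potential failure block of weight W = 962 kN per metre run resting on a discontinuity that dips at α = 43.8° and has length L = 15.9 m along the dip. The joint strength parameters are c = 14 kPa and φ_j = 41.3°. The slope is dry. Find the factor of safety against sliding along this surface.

Resolving the block weight along and normal to the plane and applying the Mohr–Coulomb strength on the joint:
N' = W cosα = 962·cos43.8° = 694.3 kN/m
Driving force T = W sinα = 962·sin43.8° = 665.8 kN/m
Resisting force R = c·L + N'·tanφ_j = 14·15.9 + 694.3·tan41.3° = 222.6 + 610.0 = 832.6 kN/m
FS = R / T = 832.6 / 665.8 = 1.250

FS = 1.25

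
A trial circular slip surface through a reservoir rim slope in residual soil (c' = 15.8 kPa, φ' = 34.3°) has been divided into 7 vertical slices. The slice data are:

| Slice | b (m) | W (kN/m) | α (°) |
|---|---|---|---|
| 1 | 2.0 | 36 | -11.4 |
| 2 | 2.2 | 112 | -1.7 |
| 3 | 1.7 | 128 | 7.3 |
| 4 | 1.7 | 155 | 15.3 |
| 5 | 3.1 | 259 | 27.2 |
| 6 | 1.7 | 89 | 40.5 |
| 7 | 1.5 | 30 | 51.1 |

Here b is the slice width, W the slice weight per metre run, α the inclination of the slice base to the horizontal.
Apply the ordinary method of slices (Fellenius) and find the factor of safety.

Ordinary method of slices: FS = Σ[c'·Δl_i + (W_i cosα_i)·tanφ'] / Σ W_i sinα_i, with Δl_i = b_i / cosα_i.
Slice 1: Δl = 2.0/cos(-11.4°) = 2.040 m; N'_1 = 36·cos(-11.4°) = 35.3; c'Δl = 32.24; W sinα = -7.1
Slice 2: Δl = 2.2/cos(-1.7°) = 2.201 m; N'_2 = 112·cos(-1.7°) = 112.0; c'Δl = 34.78; W sinα = -3.3
Slice 3: Δl = 1.7/cos7.3° = 1.714 m; N'_3 = 128·cos7.3° = 127.0; c'Δl = 27.08; W sinα = 16.3
Slice 4: Δl = 1.7/cos15.3° = 1.762 m; N'_4 = 155·cos15.3° = 149.5; c'Δl = 27.85; W sinα = 40.9
Slice 5: Δl = 3.1/cos27.2° = 3.485 m; N'_5 = 259·cos27.2° = 230.4; c'Δl = 55.07; W sinα = 118.4
Slice 6: Δl = 1.7/cos40.5° = 2.236 m; N'_6 = 89·cos40.5° = 67.7; c'Δl = 35.32; W sinα = 57.8
Slice 7: Δl = 1.5/cos51.1° = 2.389 m; N'_7 = 30·cos51.1° = 18.8; c'Δl = 37.74; W sinα = 23.3
Σc'Δl = 250.1 kN/m; ΣN' = 740.6 kN/m; ΣW sinα = 246.3 kN/m
Resisting = 250.1 + 740.6·tan34.3° = 250.1 + 505.2 = 755.3 kN/m
FS = 755.3 / 246.3 = 3.067

FS = 3.07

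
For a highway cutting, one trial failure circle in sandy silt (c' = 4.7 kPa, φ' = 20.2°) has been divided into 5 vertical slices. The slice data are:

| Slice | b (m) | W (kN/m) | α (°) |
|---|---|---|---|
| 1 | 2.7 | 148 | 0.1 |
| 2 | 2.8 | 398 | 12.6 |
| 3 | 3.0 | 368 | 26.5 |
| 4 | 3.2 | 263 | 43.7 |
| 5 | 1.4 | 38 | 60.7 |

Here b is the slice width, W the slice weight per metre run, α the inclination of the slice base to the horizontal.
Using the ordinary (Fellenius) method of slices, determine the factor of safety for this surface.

FS = 1.01

Ordinary method of slices: FS = Σ[c'·Δl_i + (W_i cosα_i)·tanφ'] / Σ W_i sinα_i, with Δl_i = b_i / cosα_i.
Slice 1: Δl = 2.7/cos0.1° = 2.700 m; N'_1 = 148·cos0.1° = 148.0; c'Δl = 12.69; W sinα = 0.3
Slice 2: Δl = 2.8/cos12.6° = 2.869 m; N'_2 = 398·cos12.6° = 388.4; c'Δl = 13.48; W sinα = 86.8
Slice 3: Δl = 3.0/cos26.5° = 3.352 m; N'_3 = 368·cos26.5° = 329.3; c'Δl = 15.76; W sinα = 164.2
Slice 4: Δl = 3.2/cos43.7° = 4.426 m; N'_4 = 263·cos43.7° = 190.1; c'Δl = 20.80; W sinα = 181.7
Slice 5: Δl = 1.4/cos60.7° = 2.861 m; N'_5 = 38·cos60.7° = 18.6; c'Δl = 13.45; W sinα = 33.1
Σc'Δl = 76.2 kN/m; ΣN' = 1074.5 kN/m; ΣW sinα = 466.1 kN/m
Resisting = 76.2 + 1074.5·tan20.2° = 76.2 + 395.3 = 471.5 kN/m
FS = 471.5 / 466.1 = 1.012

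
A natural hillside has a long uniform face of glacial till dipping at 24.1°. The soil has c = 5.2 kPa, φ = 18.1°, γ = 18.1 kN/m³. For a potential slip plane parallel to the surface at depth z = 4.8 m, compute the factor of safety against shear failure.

For an infinite slope with a slip plane parallel to the surface (no pore pressure): FS = [c + γz cos²β tanφ] / [γz sinβ cosβ].
γz = 18.1·4.8 = 86.88 kN/m²
Numerator = 5.2 + 86.88·cos²24.1°·tan18.1° = 5.2 + 86.88·0.8333·0.3269 = 28.862 kPa
Denominator = 86.88·sin24.1°·cos24.1° = 86.88·0.4083·0.9128 = 32.383 kPa
FS = 28.862 / 32.383 = 0.891

FS = 0.89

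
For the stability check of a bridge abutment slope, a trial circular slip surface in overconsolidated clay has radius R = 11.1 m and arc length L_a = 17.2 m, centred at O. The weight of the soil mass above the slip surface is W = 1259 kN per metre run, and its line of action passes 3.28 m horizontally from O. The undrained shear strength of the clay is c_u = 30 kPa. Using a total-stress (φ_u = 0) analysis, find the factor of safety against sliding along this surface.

FS = 1.39

Taking moments about the centre O, the resisting moment is provided by the undrained shear strength acting along the arc:
M_R = c_u·L_a·R = 30·17.20·11.1 = 5727.6 kN·m/m
M_D = W·d = 1259·3.28 = 4129.5 kN·m/m
FS = M_R / M_D = 5727.6 / 4129.5 = 1.387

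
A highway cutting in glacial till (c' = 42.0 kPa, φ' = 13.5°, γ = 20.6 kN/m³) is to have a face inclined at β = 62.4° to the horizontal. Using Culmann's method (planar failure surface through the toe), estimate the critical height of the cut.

Culmann's analysis gives the critical failure plane at α_cr = (β + φ')/2 = (62.4 + 13.5)/2 = 38.0°, and the critical height
H_c = (4c'/γ) · sinβ cosφ' / [1 − cos(β − φ')]
    = (4·42.0/20.6) · sin62.4°·cos13.5° / [1 − cos(48.9°)]
    = 8.155 · 0.8862·0.9724 / [1 − 0.6574]
    = 8.155 · 0.8617 / 0.3426
    = 20.51 m

H_c = 20.51 m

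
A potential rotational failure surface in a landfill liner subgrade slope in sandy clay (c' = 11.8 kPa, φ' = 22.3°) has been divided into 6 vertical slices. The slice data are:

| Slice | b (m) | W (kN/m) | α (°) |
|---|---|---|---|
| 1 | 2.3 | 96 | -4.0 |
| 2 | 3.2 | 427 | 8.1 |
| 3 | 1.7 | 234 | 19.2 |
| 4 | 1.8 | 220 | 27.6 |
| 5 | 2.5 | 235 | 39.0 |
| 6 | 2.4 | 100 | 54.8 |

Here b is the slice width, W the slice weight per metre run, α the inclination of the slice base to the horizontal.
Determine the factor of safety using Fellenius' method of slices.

FS = 1.47

Ordinary method of slices: FS = Σ[c'·Δl_i + (W_i cosα_i)·tanφ'] / Σ W_i sinα_i, with Δl_i = b_i / cosα_i.
Slice 1: Δl = 2.3/cos(-4.0°) = 2.306 m; N'_1 = 96·cos(-4.0°) = 95.8; c'Δl = 27.21; W sinα = -6.7
Slice 2: Δl = 3.2/cos8.1° = 3.232 m; N'_2 = 427·cos8.1° = 422.7; c'Δl = 38.14; W sinα = 60.2
Slice 3: Δl = 1.7/cos19.2° = 1.800 m; N'_3 = 234·cos19.2° = 221.0; c'Δl = 21.24; W sinα = 77.0
Slice 4: Δl = 1.8/cos27.6° = 2.031 m; N'_4 = 220·cos27.6° = 195.0; c'Δl = 23.97; W sinα = 101.9
Slice 5: Δl = 2.5/cos39.0° = 3.217 m; N'_5 = 235·cos39.0° = 182.6; c'Δl = 37.96; W sinα = 147.9
Slice 6: Δl = 2.4/cos54.8° = 4.164 m; N'_6 = 100·cos54.8° = 57.6; c'Δl = 49.13; W sinα = 81.7
Σc'Δl = 197.6 kN/m; ΣN' = 1174.7 kN/m; ΣW sinα = 462.0 kN/m
Resisting = 197.6 + 1174.7·tan22.3° = 197.6 + 481.8 = 679.4 kN/m
FS = 679.4 / 462.0 = 1.471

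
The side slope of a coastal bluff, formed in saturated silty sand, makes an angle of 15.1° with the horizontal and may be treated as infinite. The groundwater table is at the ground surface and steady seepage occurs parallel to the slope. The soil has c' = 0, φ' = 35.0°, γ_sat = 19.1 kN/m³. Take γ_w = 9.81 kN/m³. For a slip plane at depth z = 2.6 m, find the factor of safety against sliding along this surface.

With seepage parallel to the slope and the water table at the surface, the effective normal stress on the slip plane uses the buoyant unit weight γ' = γ_sat − γ_w while the driving shear stress uses γ_sat:
FS = [c' + γ' z cos²β tanφ'] / [γ_sat z sinβ cosβ]
(For c' = 0 this reduces to FS = (γ'/γ_sat)·tanφ'/tanβ.)
γ' = 19.1 − 9.81 = 9.29 kN/m³
Numerator = 0.0 + 9.29·2.6·cos²15.1°·tan35.0° = 0.0 + 9.29·2.6·0.9321·0.7002 = 15.765 kPa
Denominator = 19.1·2.6·sin15.1°·cos15.1° = 19.1·2.6·0.2605·0.9655 = 12.490 kPa
FS = 15.765 / 12.490 = 1.262

FS = 1.26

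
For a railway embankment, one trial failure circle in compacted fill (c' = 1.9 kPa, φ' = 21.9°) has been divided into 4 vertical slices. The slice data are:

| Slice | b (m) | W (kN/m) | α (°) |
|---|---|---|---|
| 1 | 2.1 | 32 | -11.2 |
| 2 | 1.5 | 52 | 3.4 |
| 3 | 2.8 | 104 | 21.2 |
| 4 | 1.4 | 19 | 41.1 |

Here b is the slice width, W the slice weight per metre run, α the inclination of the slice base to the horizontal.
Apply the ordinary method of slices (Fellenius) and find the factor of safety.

Ordinary method of slices: FS = Σ[c'·Δl_i + (W_i cosα_i)·tanφ'] / Σ W_i sinα_i, with Δl_i = b_i / cosα_i.
Slice 1: Δl = 2.1/cos(-11.2°) = 2.141 m; N'_1 = 32·cos(-11.2°) = 31.4; c'Δl = 4.07; W sinα = -6.2
Slice 2: Δl = 1.5/cos3.4° = 1.503 m; N'_2 = 52·cos3.4° = 51.9; c'Δl = 2.86; W sinα = 3.1
Slice 3: Δl = 2.8/cos21.2° = 3.003 m; N'_3 = 104·cos21.2° = 97.0; c'Δl = 5.71; W sinα = 37.6
Slice 4: Δl = 1.4/cos41.1° = 1.858 m; N'_4 = 19·cos41.1° = 14.3; c'Δl = 3.53; W sinα = 12.5
Σc'Δl = 16.2 kN/m; ΣN' = 194.6 kN/m; ΣW sinα = 47.0 kN/m
Resisting = 16.2 + 194.6·tan21.9° = 16.2 + 78.2 = 94.4 kN/m
FS = 94.4 / 47.0 = 2.009

FS = 2.01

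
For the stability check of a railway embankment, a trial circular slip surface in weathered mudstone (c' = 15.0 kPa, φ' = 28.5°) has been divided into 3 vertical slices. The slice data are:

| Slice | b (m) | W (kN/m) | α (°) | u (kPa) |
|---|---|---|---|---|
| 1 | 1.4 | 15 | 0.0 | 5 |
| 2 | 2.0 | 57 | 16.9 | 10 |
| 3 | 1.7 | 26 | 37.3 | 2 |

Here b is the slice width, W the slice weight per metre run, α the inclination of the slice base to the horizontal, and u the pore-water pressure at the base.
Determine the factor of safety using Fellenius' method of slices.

Ordinary method of slices: FS = Σ[c'·Δl_i + (W_i cosα_i − u_i·Δl_i)·tanφ'] / Σ W_i sinα_i, with Δl_i = b_i / cosα_i.
Slice 1: Δl = 1.4/cos0.0° = 1.400 m; N'_1 = 15·cos0.0° − 5·1.400 = 8.0; c'Δl = 21.00; W sinα = 0.0
Slice 2: Δl = 2.0/cos16.9° = 2.090 m; N'_2 = 57·cos16.9° − 10·2.090 = 33.6; c'Δl = 31.35; W sinα = 16.6
Slice 3: Δl = 1.7/cos37.3° = 2.137 m; N'_3 = 26·cos37.3° − 2·2.137 = 16.4; c'Δl = 32.06; W sinα = 15.8
Σc'Δl = 84.4 kN/m; ΣN' = 58.0 kN/m; ΣW sinα = 32.3 kN/m
Resisting = 84.4 + 58.0·tan28.5° = 84.4 + 31.5 = 115.9 kN/m
FS = 115.9 / 32.3 = 3.586

FS = 3.59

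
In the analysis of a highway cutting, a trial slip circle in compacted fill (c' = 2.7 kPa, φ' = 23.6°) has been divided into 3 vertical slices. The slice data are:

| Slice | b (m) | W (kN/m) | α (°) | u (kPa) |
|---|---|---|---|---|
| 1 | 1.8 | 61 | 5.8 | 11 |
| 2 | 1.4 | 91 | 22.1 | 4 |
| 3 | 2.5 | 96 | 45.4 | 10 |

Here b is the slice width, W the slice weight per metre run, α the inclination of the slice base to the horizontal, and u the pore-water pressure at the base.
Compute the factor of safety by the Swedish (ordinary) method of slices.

FS = 0.78

Ordinary method of slices: FS = Σ[c'·Δl_i + (W_i cosα_i − u_i·Δl_i)·tanφ'] / Σ W_i sinα_i, with Δl_i = b_i / cosα_i.
Slice 1: Δl = 1.8/cos5.8° = 1.809 m; N'_1 = 61·cos5.8° − 11·1.809 = 40.8; c'Δl = 4.89; W sinα = 6.2
Slice 2: Δl = 1.4/cos22.1° = 1.511 m; N'_2 = 91·cos22.1° − 4·1.511 = 78.3; c'Δl = 4.08; W sinα = 34.2
Slice 3: Δl = 2.5/cos45.4° = 3.560 m; N'_3 = 96·cos45.4° − 10·3.560 = 31.8; c'Δl = 9.61; W sinα = 68.4
Σc'Δl = 18.6 kN/m; ΣN' = 150.9 kN/m; ΣW sinα = 108.8 kN/m
Resisting = 18.6 + 150.9·tan23.6° = 18.6 + 65.9 = 84.5 kN/m
FS = 84.5 / 108.8 = 0.777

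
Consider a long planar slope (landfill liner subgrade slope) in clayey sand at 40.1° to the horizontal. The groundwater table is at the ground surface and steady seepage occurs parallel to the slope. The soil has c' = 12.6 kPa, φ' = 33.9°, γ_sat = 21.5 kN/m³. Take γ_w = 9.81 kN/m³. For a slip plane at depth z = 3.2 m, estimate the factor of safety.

FS = 0.81

With seepage parallel to the slope and the water table at the surface, the effective normal stress on the slip plane uses the buoyant unit weight γ' = γ_sat − γ_w while the driving shear stress uses γ_sat:
FS = [c' + γ' z cos²β tanφ'] / [γ_sat z sinβ cosβ]
γ' = 21.5 − 9.81 = 11.69 kN/m³
Numerator = 12.6 + 11.69·3.2·cos²40.1°·tan33.9° = 12.6 + 11.69·3.2·0.5851·0.6720 = 27.308 kPa
Denominator = 21.5·3.2·sin40.1°·cos40.1° = 21.5·3.2·0.6441·0.7649 = 33.898 kPa
FS = 27.308 / 33.898 = 0.806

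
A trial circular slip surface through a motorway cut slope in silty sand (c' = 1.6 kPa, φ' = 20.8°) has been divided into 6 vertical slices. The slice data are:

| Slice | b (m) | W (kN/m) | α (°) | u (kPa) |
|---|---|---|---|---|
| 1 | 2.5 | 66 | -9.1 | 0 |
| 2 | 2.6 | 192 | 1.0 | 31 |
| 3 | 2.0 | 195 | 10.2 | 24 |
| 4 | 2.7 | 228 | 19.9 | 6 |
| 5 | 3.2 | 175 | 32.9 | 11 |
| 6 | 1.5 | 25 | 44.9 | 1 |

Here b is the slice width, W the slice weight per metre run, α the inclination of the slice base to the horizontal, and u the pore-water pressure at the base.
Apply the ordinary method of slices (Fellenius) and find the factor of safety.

Ordinary method of slices: FS = Σ[c'·Δl_i + (W_i cosα_i − u_i·Δl_i)·tanφ'] / Σ W_i sinα_i, with Δl_i = b_i / cosα_i.
Slice 1: Δl = 2.5/cos(-9.1°) = 2.532 m; N'_1 = 66·cos(-9.1°) − 0·2.532 = 65.2; c'Δl = 4.05; W sinα = -10.4
Slice 2: Δl = 2.6/cos1.0° = 2.600 m; N'_2 = 192·cos1.0° − 31·2.600 = 111.4; c'Δl = 4.16; W sinα = 3.4
Slice 3: Δl = 2.0/cos10.2° = 2.032 m; N'_3 = 195·cos10.2° − 24·2.032 = 143.1; c'Δl = 3.25; W sinα = 34.5
Slice 4: Δl = 2.7/cos19.9° = 2.871 m; N'_4 = 228·cos19.9° − 6·2.871 = 197.2; c'Δl = 4.59; W sinα = 77.6
Slice 5: Δl = 3.2/cos32.9° = 3.811 m; N'_5 = 175·cos32.9° − 11·3.811 = 105.0; c'Δl = 6.10; W sinα = 95.1
Slice 6: Δl = 1.5/cos44.9° = 2.118 m; N'_6 = 25·cos44.9° − 1·2.118 = 15.6; c'Δl = 3.39; W sinα = 17.6
Σc'Δl = 25.5 kN/m; ΣN' = 637.4 kN/m; ΣW sinα = 217.8 kN/m
Resisting = 25.5 + 637.4·tan20.8° = 25.5 + 242.1 = 267.7 kN/m
FS = 267.7 / 217.8 = 1.229

FS = 1.23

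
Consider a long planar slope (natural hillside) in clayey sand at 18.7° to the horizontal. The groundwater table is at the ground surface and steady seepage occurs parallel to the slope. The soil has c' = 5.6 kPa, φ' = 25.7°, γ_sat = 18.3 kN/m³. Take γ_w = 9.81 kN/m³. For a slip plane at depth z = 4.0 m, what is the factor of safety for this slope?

FS = 0.91

With seepage parallel to the slope and the water table at the surface, the effective normal stress on the slip plane uses the buoyant unit weight γ' = γ_sat − γ_w while the driving shear stress uses γ_sat:
FS = [c' + γ' z cos²β tanφ'] / [γ_sat z sinβ cosβ]
γ' = 18.3 − 9.81 = 8.49 kN/m³
Numerator = 5.6 + 8.49·4.0·cos²18.7°·tan25.7° = 5.6 + 8.49·4.0·0.8972·0.4813 = 20.264 kPa
Denominator = 18.3·4.0·sin18.7°·cos18.7° = 18.3·4.0·0.3206·0.9472 = 22.230 kPa
FS = 20.264 / 22.230 = 0.912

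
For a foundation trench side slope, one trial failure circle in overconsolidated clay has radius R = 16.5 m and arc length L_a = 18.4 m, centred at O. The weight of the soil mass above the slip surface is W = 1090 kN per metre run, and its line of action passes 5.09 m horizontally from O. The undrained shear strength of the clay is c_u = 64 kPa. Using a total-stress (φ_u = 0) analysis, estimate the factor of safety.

FS = 3.50

Taking moments about the centre O, the resisting moment is provided by the undrained shear strength acting along the arc:
M_R = c_u·L_a·R = 64·18.40·16.5 = 19430.4 kN·m/m
M_D = W·d = 1090·5.09 = 5548.1 kN·m/m
FS = M_R / M_D = 19430.4 / 5548.1 = 3.502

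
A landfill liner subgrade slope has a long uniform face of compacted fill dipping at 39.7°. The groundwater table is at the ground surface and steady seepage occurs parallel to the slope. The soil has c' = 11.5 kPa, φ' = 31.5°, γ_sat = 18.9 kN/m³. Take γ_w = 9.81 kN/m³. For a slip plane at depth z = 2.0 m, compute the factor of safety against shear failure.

With seepage parallel to the slope and the water table at the surface, the effective normal stress on the slip plane uses the buoyant unit weight γ' = γ_sat − γ_w while the driving shear stress uses γ_sat:
FS = [c' + γ' z cos²β tanφ'] / [γ_sat z sinβ cosβ]
γ' = 18.9 − 9.81 = 9.09 kN/m³
Numerator = 11.5 + 9.09·2.0·cos²39.7°·tan31.5° = 11.5 + 9.09·2.0·0.5920·0.6128 = 18.095 kPa
Denominator = 18.9·2.0·sin39.7°·cos39.7° = 18.9·2.0·0.6388·0.7694 = 18.577 kPa
FS = 18.095 / 18.577 = 0.974

FS = 0.97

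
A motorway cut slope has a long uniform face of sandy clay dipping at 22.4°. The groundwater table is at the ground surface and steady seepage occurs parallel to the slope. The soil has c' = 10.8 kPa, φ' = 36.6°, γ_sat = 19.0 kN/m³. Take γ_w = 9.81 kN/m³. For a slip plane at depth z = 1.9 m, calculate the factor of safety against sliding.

FS = 1.72

With seepage parallel to the slope and the water table at the surface, the effective normal stress on the slip plane uses the buoyant unit weight γ' = γ_sat − γ_w while the driving shear stress uses γ_sat:
FS = [c' + γ' z cos²β tanφ'] / [γ_sat z sinβ cosβ]
γ' = 19.0 − 9.81 = 9.19 kN/m³
Numerator = 10.8 + 9.19·1.9·cos²22.4°·tan36.6° = 10.8 + 9.19·1.9·0.8548·0.7427 = 21.885 kPa
Denominator = 19.0·1.9·sin22.4°·cos22.4° = 19.0·1.9·0.3811·0.9245 = 12.719 kPa
FS = 21.885 / 12.719 = 1.721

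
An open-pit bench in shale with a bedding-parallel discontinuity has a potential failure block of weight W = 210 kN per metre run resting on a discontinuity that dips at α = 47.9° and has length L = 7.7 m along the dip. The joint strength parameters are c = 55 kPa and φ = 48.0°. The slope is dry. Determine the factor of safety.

FS = 3.72

Resolving the block weight along and normal to the plane and applying the Mohr–Coulomb strength on the joint:
N' = W cosα = 210·cos47.9° = 140.8 kN/m
Driving force T = W sinα = 210·sin47.9° = 155.8 kN/m
Resisting force R = c·L + N'·tanφ = 55·7.7 + 140.8·tan48.0° = 423.5 + 156.4 = 579.9 kN/m
FS = R / T = 579.9 / 155.8 = 3.721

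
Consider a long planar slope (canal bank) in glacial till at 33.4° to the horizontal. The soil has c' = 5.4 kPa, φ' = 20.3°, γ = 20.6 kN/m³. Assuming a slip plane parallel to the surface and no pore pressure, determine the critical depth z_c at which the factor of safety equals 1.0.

Setting FS = 1.00 in FS = [c' + γz cos²β tanφ'] / [γz sinβ cosβ] and solving for z:
z = c' / [γ cosβ (FS·sinβ − cosβ·tanφ')]
  = 5.4 / [20.6·cos33.4°·(1.00·sin33.4° − cos33.4°·tan20.3°)]
  = 5.4 / [20.6·0.8348·(1.00·0.5505 − 0.8348·0.3699)]
  = 5.4 / 4.1561 = 1.299 m

z_c = 1.30 m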